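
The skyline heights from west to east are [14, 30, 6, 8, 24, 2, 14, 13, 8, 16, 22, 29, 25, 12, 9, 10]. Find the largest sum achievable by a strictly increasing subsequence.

Let S[i] be the best sum of a strictly increasing subsequence ending at i:
i:      1  2  3  4  5  6  7  8  9 10 11 12 13 14 15 16
a[i]:  14 30  6  8 24  2 14 13  8 16 22 29 25 12  9 10
S:     14 44  6 14 38  2 28 27 14 44 66 95 91 26 23 33
Maximum is 95 (e.g. 6 + 8 + 14 + 16 + 22 + 29).

95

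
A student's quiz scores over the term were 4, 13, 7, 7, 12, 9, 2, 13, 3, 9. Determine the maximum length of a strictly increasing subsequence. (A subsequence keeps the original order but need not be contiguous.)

4

Let dp[i] be the length of the longest such subsequence ending at index i:
i:      1  2  3  4  5  6  7  8  9 10
a[i]:   4 13  7  7 12  9  2 13  3  9
dp:     1  2  2  2  3  3  1  4  2  3
Maximum dp value is 4.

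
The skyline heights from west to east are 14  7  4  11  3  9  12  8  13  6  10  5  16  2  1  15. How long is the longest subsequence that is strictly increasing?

Let dp[i] be the length of the longest such subsequence ending at index i:
i:      1  2  3  4  5  6  7  8  9 10 11 12 13 14 15 16
a[i]:  14  7  4 11  3  9 12  8 13  6 10  5 16  2  1 15
dp:     1  1  1  2  1  2  3  2  4  2  3  2  5  1  1  5
Maximum dp value is 5.

5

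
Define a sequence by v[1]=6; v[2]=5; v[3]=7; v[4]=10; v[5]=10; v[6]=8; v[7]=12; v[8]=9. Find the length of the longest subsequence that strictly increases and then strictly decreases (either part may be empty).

inc[i] = longest strictly increasing subsequence ending at i; dec[i] = longest strictly decreasing subsequence starting at i:
i:      1  2  3  4  5  6  7  8
v[i]:   6  5  7 10 10  8 12  9
inc:    1  1  2  3  3  3  4  4
dec:    2  1  1  2  2  1  2  1
Best peak at i=7 (value 12): inc=4, dec=2, length 4+2−1 = 5.

5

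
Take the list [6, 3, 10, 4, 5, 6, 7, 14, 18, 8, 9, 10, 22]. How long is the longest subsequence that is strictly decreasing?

2

Let dp[i] be the longest strictly decreasing subsequence ending at i:
i:      1  2  3  4  5  6  7  8  9 10 11 12 13
a[i]:   6  3 10  4  5  6  7 14 18  8  9 10 22
dp:     1  2  1  2  2  2  2  1  1  2  2  2  1
Maximum is 2.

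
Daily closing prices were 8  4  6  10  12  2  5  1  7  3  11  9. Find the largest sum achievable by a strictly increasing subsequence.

32

Let S[i] be the best sum of a strictly increasing subsequence ending at i:
i:      1  2  3  4  5  6  7  8  9 10 11 12
a[i]:   8  4  6 10 12  2  5  1  7  3 11  9
S:      8  4 10 20 32  2  9  1 17  5 31 26
Maximum is 32 (e.g. 4 + 6 + 10 + 12).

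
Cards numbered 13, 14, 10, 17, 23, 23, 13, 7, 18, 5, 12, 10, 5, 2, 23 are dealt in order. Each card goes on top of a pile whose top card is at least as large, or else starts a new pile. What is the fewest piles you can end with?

5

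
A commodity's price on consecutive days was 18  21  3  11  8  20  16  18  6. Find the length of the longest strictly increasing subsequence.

Track the smallest tail for each achievable length (strict):
18 → extends → [18]
21 → extends → [18, 21]
3 → replaces 18 → [3, 21]
11 → replaces 21 → [3, 11]
8 → replaces 11 → [3, 8]
20 → extends → [3, 8, 20]
16 → replaces 20 → [3, 8, 16]
18 → extends → [3, 8, 16, 18]
6 → replaces 8 → [3, 6, 16, 18]
Four tails, so the longest strictly increasing subsequence has length 4 (e.g. 3, 11, 16, 18).

4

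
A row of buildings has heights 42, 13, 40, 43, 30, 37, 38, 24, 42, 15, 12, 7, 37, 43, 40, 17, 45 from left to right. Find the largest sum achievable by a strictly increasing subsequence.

248

Let S[i] be the best sum of a strictly increasing subsequence ending at i:
i:       1   2   3   4   5   6   7   8   9  10  11  12  13  14  15  16  17
a[i]:   42  13  40  43  30  37  38  24  42  15  12   7  37  43  40  17  45
S:      42  13  53  96  43  80 118  37 160  28  12   7  80 203 158  45 248
Maximum is 248 (e.g. 13 + 30 + 37 + 38 + 42 + 43 + 45).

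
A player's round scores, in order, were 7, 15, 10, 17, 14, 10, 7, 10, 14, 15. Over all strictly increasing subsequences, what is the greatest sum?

Let S[i] be the best sum of a strictly increasing subsequence ending at i:
i:      1  2  3  4  5  6  7  8  9 10
a[i]:   7 15 10 17 14 10  7 10 14 15
S:      7 22 17 39 31 17  7 17 31 46
Maximum is 46 (e.g. 7 + 10 + 14 + 15).

46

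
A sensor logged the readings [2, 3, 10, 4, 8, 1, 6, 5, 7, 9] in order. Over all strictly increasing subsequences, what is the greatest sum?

Let S[i] be the best sum of a strictly increasing subsequence ending at i:
i:      1  2  3  4  5  6  7  8  9 10
a[i]:   2  3 10  4  8  1  6  5  7  9
S:      2  5 15  9 17  1 15 14 22 31
Maximum is 31 (e.g. 2 + 3 + 4 + 6 + 7 + 9).

31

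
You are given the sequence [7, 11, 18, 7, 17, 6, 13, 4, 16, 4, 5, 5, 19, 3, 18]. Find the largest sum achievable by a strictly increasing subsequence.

66

Let S[i] be the best sum of a strictly increasing subsequence ending at i:
i:      1  2  3  4  5  6  7  8  9 10 11 12 13 14 15
a[i]:   7 11 18  7 17  6 13  4 16  4  5  5 19  3 18
S:      7 18 36  7 35  6 31  4 47  4  9  9 66  3 65
Maximum is 66 (e.g. 7 + 11 + 13 + 16 + 19).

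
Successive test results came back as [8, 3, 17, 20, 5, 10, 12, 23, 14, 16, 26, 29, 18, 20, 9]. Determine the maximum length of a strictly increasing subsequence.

8

Track the smallest tail for each achievable length (strict):
8 → extends → [8]
3 → replaces 8 → [3]
17 → extends → [3, 17]
20 → extends → [3, 17, 20]
5 → replaces 17 → [3, 5, 20]
10 → replaces 20 → [3, 5, 10]
12 → extends → [3, 5, 10, 12]
23 → extends → [3, 5, 10, 12, 23]
14 → replaces 23 → [3, 5, 10, 12, 14]
16 → extends → [3, 5, 10, 12, 14, 16]
26 → extends → [3, 5, 10, 12, 14, 16, 26]
29 → extends → [3, 5, 10, 12, 14, 16, 26, 29]
18 → replaces 26 → [3, 5, 10, 12, 14, 16, 18, 29]
20 → replaces 29 → [3, 5, 10, 12, 14, 16, 18, 20]
9 → replaces 10 → [3, 5, 9, 12, 14, 16, 18, 20]
Eight tails, so the longest strictly increasing subsequence has length 8 (e.g. 3, 5, 10, 12, 14, 16, 26, 29).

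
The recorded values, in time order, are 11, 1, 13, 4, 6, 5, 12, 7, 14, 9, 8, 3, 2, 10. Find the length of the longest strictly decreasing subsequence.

Negate each value so 'decreasing' becomes 'increasing', then run patience tails on the negated sequence:
-11 → extends → [-11]
-1 → extends → [-11, -1]
-13 → replaces -11 → [-13, -1]
-4 → replaces -1 → [-13, -4]
-6 → replaces -4 → [-13, -6]
-5 → extends → [-13, -6, -5]
-12 → replaces -6 → [-13, -12, -5]
-7 → replaces -5 → [-13, -12, -7]
-14 → replaces -13 → [-14, -12, -7]
-9 → replaces -7 → [-14, -12, -9]
-8 → extends → [-14, -12, -9, -8]
-3 → extends → [-14, -12, -9, -8, -3]
-2 → extends → [-14, -12, -9, -8, -3, -2]
-10 → replaces -9 → [-14, -12, -10, -8, -3, -2]
Six tails, so the longest strictly decreasing subsequence of the original has length 6.

6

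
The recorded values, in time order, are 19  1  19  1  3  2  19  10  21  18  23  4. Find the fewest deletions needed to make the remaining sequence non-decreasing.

6

Fewest deletions = n − (longest non-decreasing subsequence).
Patience tails:
19 → extends → [19]
1 → replaces 19 → [1]
19 → extends → [1, 19]
1 → replaces 19 → [1, 1]
3 → extends → [1, 1, 3]
2 → replaces 3 → [1, 1, 2]
19 → extends → [1, 1, 2, 19]
10 → replaces 19 → [1, 1, 2, 10]
21 → extends → [1, 1, 2, 10, 21]
18 → replaces 21 → [1, 1, 2, 10, 18]
23 → extends → [1, 1, 2, 10, 18, 23]
4 → replaces 10 → [1, 1, 2, 4, 18, 23]
Longest non-decreasing subsequence has length 6, so deletions = 12 − 6 = 6.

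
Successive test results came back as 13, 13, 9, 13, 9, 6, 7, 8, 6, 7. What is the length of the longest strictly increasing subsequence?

3

Track the smallest tail for each achievable length (strict):
13 → extends → [13]
13 → already a tail → [13]
9 → replaces 13 → [9]
13 → extends → [9, 13]
9 → already a tail → [9, 13]
6 → replaces 9 → [6, 13]
7 → replaces 13 → [6, 7]
8 → extends → [6, 7, 8]
6 → already a tail → [6, 7, 8]
7 → already a tail → [6, 7, 8]
Three tails, so the longest strictly increasing subsequence has length 3 (e.g. 6, 7, 8).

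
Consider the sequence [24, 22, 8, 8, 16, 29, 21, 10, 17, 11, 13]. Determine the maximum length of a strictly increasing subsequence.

Track the smallest tail for each achievable length (strict):
24 → extends → [24]
22 → replaces 24 → [22]
8 → replaces 22 → [8]
8 → already a tail → [8]
16 → extends → [8, 16]
29 → extends → [8, 16, 29]
21 → replaces 29 → [8, 16, 21]
10 → replaces 16 → [8, 10, 21]
17 → replaces 21 → [8, 10, 17]
11 → replaces 17 → [8, 10, 11]
13 → extends → [8, 10, 11, 13]
Four tails, so the longest strictly increasing subsequence has length 4 (e.g. 8, 10, 11, 13).

4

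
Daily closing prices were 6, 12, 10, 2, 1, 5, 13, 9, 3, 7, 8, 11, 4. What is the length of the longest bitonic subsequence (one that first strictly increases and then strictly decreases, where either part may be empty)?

inc[i] = longest strictly increasing subsequence ending at i; dec[i] = longest strictly decreasing subsequence starting at i:
i:      1  2  3  4  5  6  7  8  9 10 11 12 13
a[i]:   6 12 10  2  1  5 13  9  3  7  8 11  4
inc:    1  2  2  1  1  2  3  3  2  3  4  5  3
dec:    3  5  4  2  1  2  4  3  1  2  2  2  1
Best peak at i=2 (value 12): inc=2, dec=5, length 2+5−1 = 6.

6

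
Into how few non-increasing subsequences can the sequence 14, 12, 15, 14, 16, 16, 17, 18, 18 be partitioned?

Place each on the leftmost legal pile:
14 → new pile 1 (tops now [14])
12 → pile 1 (tops now [12])
15 → new pile 2 (tops now [12, 15])
14 → pile 2 (tops now [12, 14])
16 → new pile 3 (tops now [12, 14, 16])
16 → pile 3 (tops now [12, 14, 16])
17 → new pile 4 (tops now [12, 14, 16, 17])
18 → new pile 5 (tops now [12, 14, 16, 17, 18])
18 → pile 5 (tops now [12, 14, 16, 17, 18])
Five piles.

5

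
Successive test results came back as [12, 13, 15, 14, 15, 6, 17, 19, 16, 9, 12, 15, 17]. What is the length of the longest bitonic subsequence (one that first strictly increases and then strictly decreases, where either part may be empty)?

inc[i] = longest strictly increasing subsequence ending at i; dec[i] = longest strictly decreasing subsequence starting at i:
i:      1  2  3  4  5  6  7  8  9 10 11 12 13
a[i]:  12 13 15 14 15  6 17 19 16  9 12 15 17
inc:    1  2  3  3  4  1  5  6  5  2  3  4  6
dec:    2  2  3  2  2  1  3  3  2  1  1  1  1
Best peak at i=8 (value 19): inc=6, dec=3, length 6+3−1 = 8.

8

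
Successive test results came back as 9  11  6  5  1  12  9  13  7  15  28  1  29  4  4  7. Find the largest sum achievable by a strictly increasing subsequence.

117

Let S[i] be the best sum of a strictly increasing subsequence ending at i:
i:       1   2   3   4   5   6   7   8   9  10  11  12  13  14  15  16
a[i]:    9  11   6   5   1  12   9  13   7  15  28   1  29   4   4   7
S:       9  20   6   5   1  32  15  45  13  60  88   1 117   5   5  13
Maximum is 117 (e.g. 9 + 11 + 12 + 13 + 15 + 28 + 29).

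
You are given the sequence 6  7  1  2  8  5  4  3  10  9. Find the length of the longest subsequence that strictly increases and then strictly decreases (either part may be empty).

6

inc[i] = longest strictly increasing subsequence ending at i; dec[i] = longest strictly decreasing subsequence starting at i:
i:      1  2  3  4  5  6  7  8  9 10
a[i]:   6  7  1  2  8  5  4  3 10  9
inc:    1  2  1  2  3  3  3  3  4  4
dec:    4  4  1  1  4  3  2  1  2  1
Best peak at i=5 (value 8): inc=3, dec=4, length 3+4−1 = 6.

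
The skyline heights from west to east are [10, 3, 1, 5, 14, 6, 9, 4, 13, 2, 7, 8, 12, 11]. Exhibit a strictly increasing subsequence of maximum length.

Patience tails give the LIS length; then backtrack through the dp parents:
10 → extends → [10]
3 → replaces 10 → [3]
1 → replaces 3 → [1]
5 → extends → [1, 5]
14 → extends → [1, 5, 14]
6 → replaces 14 → [1, 5, 6]
9 → extends → [1, 5, 6, 9]
4 → replaces 5 → [1, 4, 6, 9]
13 → extends → [1, 4, 6, 9, 13]
2 → replaces 4 → [1, 2, 6, 9, 13]
7 → replaces 9 → [1, 2, 6, 7, 13]
8 → replaces 13 → [1, 2, 6, 7, 8]
12 → extends → [1, 2, 6, 7, 8, 12]
11 → replaces 12 → [1, 2, 6, 7, 8, 11]
Length 6; one witness is 3, 5, 6, 7, 8, 12.

3, 5, 6, 7, 8, 12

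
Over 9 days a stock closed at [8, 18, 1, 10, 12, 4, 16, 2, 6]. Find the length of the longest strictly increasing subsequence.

4

Let dp[i] be the length of the longest such subsequence ending at index i:
i:      1  2  3  4  5  6  7  8  9
a[i]:   8 18  1 10 12  4 16  2  6
dp:     1  2  1  2  3  2  4  2  3
Maximum dp value is 4.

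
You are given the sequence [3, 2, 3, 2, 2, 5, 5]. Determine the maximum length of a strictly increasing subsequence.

Track the smallest tail for each achievable length (strict):
3 → extends → [3]
2 → replaces 3 → [2]
3 → extends → [2, 3]
2 → already a tail → [2, 3]
2 → already a tail → [2, 3]
5 → extends → [2, 3, 5]
5 → already a tail → [2, 3, 5]
Three tails, so the longest strictly increasing subsequence has length 3 (e.g. 2, 3, 5).

3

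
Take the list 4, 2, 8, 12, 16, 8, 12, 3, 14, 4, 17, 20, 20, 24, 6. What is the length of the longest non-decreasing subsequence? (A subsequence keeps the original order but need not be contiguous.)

Track the smallest tail for each achievable length (allowing ties):
4 → extends → [4]
2 → replaces 4 → [2]
8 → extends → [2, 8]
12 → extends → [2, 8, 12]
16 → extends → [2, 8, 12, 16]
8 → replaces 12 → [2, 8, 8, 16]
12 → replaces 16 → [2, 8, 8, 12]
3 → replaces 8 → [2, 3, 8, 12]
14 → extends → [2, 3, 8, 12, 14]
4 → replaces 8 → [2, 3, 4, 12, 14]
17 → extends → [2, 3, 4, 12, 14, 17]
20 → extends → [2, 3, 4, 12, 14, 17, 20]
20 → extends → [2, 3, 4, 12, 14, 17, 20, 20]
24 → extends → [2, 3, 4, 12, 14, 17, 20, 20, 24]
6 → replaces 12 → [2, 3, 4, 6, 14, 17, 20, 20, 24]
Nine tails, so the longest non-decreasing subsequence has length 9 (e.g. 4, 8, 12, 12, 14, 17, 20, 20, 24).

9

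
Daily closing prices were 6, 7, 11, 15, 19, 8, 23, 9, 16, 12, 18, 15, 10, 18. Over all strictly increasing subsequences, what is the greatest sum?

81

Let S[i] be the best sum of a strictly increasing subsequence ending at i:
i:      1  2  3  4  5  6  7  8  9 10 11 12 13 14
a[i]:   6  7 11 15 19  8 23  9 16 12 18 15 10 18
S:      6 13 24 39 58 21 81 30 55 42 73 57 40 75
Maximum is 81 (e.g. 6 + 7 + 11 + 15 + 19 + 23).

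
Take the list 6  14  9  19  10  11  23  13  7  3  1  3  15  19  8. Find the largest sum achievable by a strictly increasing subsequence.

83

Let S[i] be the best sum of a strictly increasing subsequence ending at i:
i:      1  2  3  4  5  6  7  8  9 10 11 12 13 14 15
a[i]:   6 14  9 19 10 11 23 13  7  3  1  3 15 19  8
S:      6 20 15 39 25 36 62 49 13  3  1  4 64 83 21
Maximum is 83 (e.g. 6 + 9 + 10 + 11 + 13 + 15 + 19).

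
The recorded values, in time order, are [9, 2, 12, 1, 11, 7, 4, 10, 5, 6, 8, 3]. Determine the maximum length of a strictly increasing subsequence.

5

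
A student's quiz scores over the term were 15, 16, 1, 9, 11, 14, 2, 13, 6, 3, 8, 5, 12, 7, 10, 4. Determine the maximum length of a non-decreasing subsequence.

Track the smallest tail for each achievable length (allowing ties):
15 → extends → [15]
16 → extends → [15, 16]
1 → replaces 15 → [1, 16]
9 → replaces 16 → [1, 9]
11 → extends → [1, 9, 11]
14 → extends → [1, 9, 11, 14]
2 → replaces 9 → [1, 2, 11, 14]
13 → replaces 14 → [1, 2, 11, 13]
6 → replaces 11 → [1, 2, 6, 13]
3 → replaces 6 → [1, 2, 3, 13]
8 → replaces 13 → [1, 2, 3, 8]
5 → replaces 8 → [1, 2, 3, 5]
12 → extends → [1, 2, 3, 5, 12]
7 → replaces 12 → [1, 2, 3, 5, 7]
10 → extends → [1, 2, 3, 5, 7, 10]
4 → replaces 5 → [1, 2, 3, 4, 7, 10]
Six tails, so the longest non-decreasing subsequence has length 6 (e.g. 1, 2, 3, 5, 7, 10).

6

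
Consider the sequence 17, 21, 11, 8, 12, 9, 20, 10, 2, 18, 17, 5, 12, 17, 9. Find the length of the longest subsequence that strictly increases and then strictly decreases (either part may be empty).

inc[i] = longest strictly increasing subsequence ending at i; dec[i] = longest strictly decreasing subsequence starting at i:
i:      1  2  3  4  5  6  7  8  9 10 11 12 13 14 15
a[i]:  17 21 11  8 12  9 20 10  2 18 17  5 12 17  9
inc:    1  2  1  1  2  2  3  3  1  4  4  2  4  5  3
dec:    4  6  3  2  3  2  5  2  1  4  3  1  2  2  1
Best peak at i=2 (value 21): inc=2, dec=6, length 2+6−1 = 7.

7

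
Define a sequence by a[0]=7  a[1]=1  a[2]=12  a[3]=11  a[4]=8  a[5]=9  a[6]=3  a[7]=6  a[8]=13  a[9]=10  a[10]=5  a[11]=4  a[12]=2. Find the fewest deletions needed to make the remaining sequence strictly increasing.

9

Fewest deletions = n − (longest strictly increasing subsequence).
Patience tails:
7 → extends → [7]
1 → replaces 7 → [1]
12 → extends → [1, 12]
11 → replaces 12 → [1, 11]
8 → replaces 11 → [1, 8]
9 → extends → [1, 8, 9]
3 → replaces 8 → [1, 3, 9]
6 → replaces 9 → [1, 3, 6]
13 → extends → [1, 3, 6, 13]
10 → replaces 13 → [1, 3, 6, 10]
5 → replaces 6 → [1, 3, 5, 10]
4 → replaces 5 → [1, 3, 4, 10]
2 → replaces 3 → [1, 2, 4, 10]
Longest strictly increasing subsequence has length 4, so deletions = 13 − 4 = 9.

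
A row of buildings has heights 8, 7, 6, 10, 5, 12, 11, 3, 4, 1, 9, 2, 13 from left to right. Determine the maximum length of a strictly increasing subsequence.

Track the smallest tail for each achievable length (strict):
8 → extends → [8]
7 → replaces 8 → [7]
6 → replaces 7 → [6]
10 → extends → [6, 10]
5 → replaces 6 → [5, 10]
12 → extends → [5, 10, 12]
11 → replaces 12 → [5, 10, 11]
3 → replaces 5 → [3, 10, 11]
4 → replaces 10 → [3, 4, 11]
1 → replaces 3 → [1, 4, 11]
9 → replaces 11 → [1, 4, 9]
2 → replaces 4 → [1, 2, 9]
13 → extends → [1, 2, 9, 13]
Four tails, so the longest strictly increasing subsequence has length 4 (e.g. 8, 10, 12, 13).

4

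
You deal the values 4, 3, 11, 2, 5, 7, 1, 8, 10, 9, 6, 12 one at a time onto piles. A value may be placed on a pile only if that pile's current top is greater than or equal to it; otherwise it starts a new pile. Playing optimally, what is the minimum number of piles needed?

6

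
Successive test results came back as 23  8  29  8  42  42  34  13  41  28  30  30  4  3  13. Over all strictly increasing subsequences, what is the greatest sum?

127

Let S[i] be the best sum of a strictly increasing subsequence ending at i:
i:       1   2   3   4   5   6   7   8   9  10  11  12  13  14  15
a[i]:   23   8  29   8  42  42  34  13  41  28  30  30   4   3  13
S:      23   8  52   8  94  94  86  21 127  51  82  82   4   3  21
Maximum is 127 (e.g. 23 + 29 + 34 + 41).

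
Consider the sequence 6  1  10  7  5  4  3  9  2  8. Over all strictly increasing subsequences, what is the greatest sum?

22

Let S[i] be the best sum of a strictly increasing subsequence ending at i:
i:      1  2  3  4  5  6  7  8  9 10
a[i]:   6  1 10  7  5  4  3  9  2  8
S:      6  1 16 13  6  5  4 22  3 21
Maximum is 22 (e.g. 6 + 7 + 9).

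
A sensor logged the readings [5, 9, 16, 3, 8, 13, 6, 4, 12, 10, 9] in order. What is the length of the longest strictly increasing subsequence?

3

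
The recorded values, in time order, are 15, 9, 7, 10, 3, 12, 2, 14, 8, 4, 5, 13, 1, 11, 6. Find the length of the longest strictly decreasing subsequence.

Negate each value so 'decreasing' becomes 'increasing', then run patience tails on the negated sequence:
-15 → extends → [-15]
-9 → extends → [-15, -9]
-7 → extends → [-15, -9, -7]
-10 → replaces -9 → [-15, -10, -7]
-3 → extends → [-15, -10, -7, -3]
-12 → replaces -10 → [-15, -12, -7, -3]
-2 → extends → [-15, -12, -7, -3, -2]
-14 → replaces -12 → [-15, -14, -7, -3, -2]
-8 → replaces -7 → [-15, -14, -8, -3, -2]
-4 → replaces -3 → [-15, -14, -8, -4, -2]
-5 → replaces -4 → [-15, -14, -8, -5, -2]
-13 → replaces -8 → [-15, -14, -13, -5, -2]
-1 → extends → [-15, -14, -13, -5, -2, -1]
-11 → replaces -5 → [-15, -14, -13, -11, -2, -1]
-6 → replaces -2 → [-15, -14, -13, -11, -6, -1]
Six tails, so the longest strictly decreasing subsequence of the original has length 6.

6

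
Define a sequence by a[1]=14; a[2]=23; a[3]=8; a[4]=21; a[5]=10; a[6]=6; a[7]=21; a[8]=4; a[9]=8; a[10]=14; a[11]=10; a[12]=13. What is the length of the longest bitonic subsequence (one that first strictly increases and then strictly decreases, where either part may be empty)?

6

inc[i] = longest strictly increasing subsequence ending at i; dec[i] = longest strictly decreasing subsequence starting at i:
i:      1  2  3  4  5  6  7  8  9 10 11 12
a[i]:  14 23  8 21 10  6 21  4  8 14 10 13
inc:    1  2  1  2  2  1  3  1  2  3  3  4
dec:    4  5  3  4  3  2  3  1  1  2  1  1
Best peak at i=2 (value 23): inc=2, dec=5, length 2+5−1 = 6.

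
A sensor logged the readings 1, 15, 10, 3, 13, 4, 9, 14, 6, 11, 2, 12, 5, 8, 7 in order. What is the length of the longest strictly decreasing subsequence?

5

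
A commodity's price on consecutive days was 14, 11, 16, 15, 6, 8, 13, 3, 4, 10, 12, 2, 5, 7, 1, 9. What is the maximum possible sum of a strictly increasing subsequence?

36

Let S[i] be the best sum of a strictly increasing subsequence ending at i:
i:      1  2  3  4  5  6  7  8  9 10 11 12 13 14 15 16
a[i]:  14 11 16 15  6  8 13  3  4 10 12  2  5  7  1  9
S:     14 11 30 29  6 14 27  3  7 24 36  2 12 19  1 28
Maximum is 36 (e.g. 6 + 8 + 10 + 12).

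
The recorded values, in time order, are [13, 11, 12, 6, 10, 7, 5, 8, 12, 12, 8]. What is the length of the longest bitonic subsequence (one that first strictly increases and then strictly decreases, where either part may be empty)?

inc[i] = longest strictly increasing subsequence ending at i; dec[i] = longest strictly decreasing subsequence starting at i:
i:      1  2  3  4  5  6  7  8  9 10 11
a[i]:  13 11 12  6 10  7  5  8 12 12  8
inc:    1  1  2  1  2  2  1  3  4  4  3
dec:    5  4  4  2  3  2  1  1  2  2  1
Best peak at i=1 (value 13): inc=1, dec=5, length 1+5−1 = 5.

5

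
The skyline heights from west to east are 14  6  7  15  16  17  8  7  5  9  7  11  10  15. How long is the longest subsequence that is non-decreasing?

Let dp[i] be the length of the longest such subsequence ending at index i:
i:      1  2  3  4  5  6  7  8  9 10 11 12 13 14
a[i]:  14  6  7 15 16 17  8  7  5  9  7 11 10 15
dp:     1  1  2  3  4  5  3  3  1  4  4  5  5  6
Maximum dp value is 6.

6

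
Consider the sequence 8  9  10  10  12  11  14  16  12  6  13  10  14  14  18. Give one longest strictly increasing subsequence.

8, 9, 10, 11, 12, 13, 14, 18

Patience tails give the LIS length; then backtrack through the dp parents:
8 → extends → [8]
9 → extends → [8, 9]
10 → extends → [8, 9, 10]
10 → already a tail → [8, 9, 10]
12 → extends → [8, 9, 10, 12]
11 → replaces 12 → [8, 9, 10, 11]
14 → extends → [8, 9, 10, 11, 14]
16 → extends → [8, 9, 10, 11, 14, 16]
12 → replaces 14 → [8, 9, 10, 11, 12, 16]
6 → replaces 8 → [6, 9, 10, 11, 12, 16]
13 → replaces 16 → [6, 9, 10, 11, 12, 13]
10 → already a tail → [6, 9, 10, 11, 12, 13]
14 → extends → [6, 9, 10, 11, 12, 13, 14]
14 → already a tail → [6, 9, 10, 11, 12, 13, 14]
18 → extends → [6, 9, 10, 11, 12, 13, 14, 18]
Length 8; one witness is 8, 9, 10, 11, 12, 13, 14, 18.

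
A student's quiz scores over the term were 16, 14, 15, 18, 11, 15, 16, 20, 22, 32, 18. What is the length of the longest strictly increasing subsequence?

Track the smallest tail for each achievable length (strict):
16 → extends → [16]
14 → replaces 16 → [14]
15 → extends → [14, 15]
18 → extends → [14, 15, 18]
11 → replaces 14 → [11, 15, 18]
15 → already a tail → [11, 15, 18]
16 → replaces 18 → [11, 15, 16]
20 → extends → [11, 15, 16, 20]
22 → extends → [11, 15, 16, 20, 22]
32 → extends → [11, 15, 16, 20, 22, 32]
18 → replaces 20 → [11, 15, 16, 18, 22, 32]
Six tails, so the longest strictly increasing subsequence has length 6 (e.g. 14, 15, 18, 20, 22, 32).

6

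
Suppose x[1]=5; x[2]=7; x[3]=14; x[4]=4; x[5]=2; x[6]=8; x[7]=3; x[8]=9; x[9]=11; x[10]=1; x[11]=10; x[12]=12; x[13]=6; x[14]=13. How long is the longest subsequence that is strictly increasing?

Track the smallest tail for each achievable length (strict):
5 → extends → [5]
7 → extends → [5, 7]
14 → extends → [5, 7, 14]
4 → replaces 5 → [4, 7, 14]
2 → replaces 4 → [2, 7, 14]
8 → replaces 14 → [2, 7, 8]
3 → replaces 7 → [2, 3, 8]
9 → extends → [2, 3, 8, 9]
11 → extends → [2, 3, 8, 9, 11]
1 → replaces 2 → [1, 3, 8, 9, 11]
10 → replaces 11 → [1, 3, 8, 9, 10]
12 → extends → [1, 3, 8, 9, 10, 12]
6 → replaces 8 → [1, 3, 6, 9, 10, 12]
13 → extends → [1, 3, 6, 9, 10, 12, 13]
Seven tails, so the longest strictly increasing subsequence has length 7 (e.g. 5, 7, 8, 9, 11, 12, 13).

7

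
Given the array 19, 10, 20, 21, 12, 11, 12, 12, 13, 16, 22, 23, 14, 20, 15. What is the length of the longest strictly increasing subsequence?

Let dp[i] be the length of the longest such subsequence ending at index i:
i:      1  2  3  4  5  6  7  8  9 10 11 12 13 14 15
a[i]:  19 10 20 21 12 11 12 12 13 16 22 23 14 20 15
dp:     1  1  2  3  2  2  3  3  4  5  6  7  5  6  6
Maximum dp value is 7.

7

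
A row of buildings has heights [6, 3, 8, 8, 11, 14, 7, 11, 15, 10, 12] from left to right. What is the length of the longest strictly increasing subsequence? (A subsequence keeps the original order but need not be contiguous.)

Track the smallest tail for each achievable length (strict):
6 → extends → [6]
3 → replaces 6 → [3]
8 → extends → [3, 8]
8 → already a tail → [3, 8]
11 → extends → [3, 8, 11]
14 → extends → [3, 8, 11, 14]
7 → replaces 8 → [3, 7, 11, 14]
11 → already a tail → [3, 7, 11, 14]
15 → extends → [3, 7, 11, 14, 15]
10 → replaces 11 → [3, 7, 10, 14, 15]
12 → replaces 14 → [3, 7, 10, 12, 15]
Five tails, so the longest strictly increasing subsequence has length 5 (e.g. 6, 8, 11, 14, 15).

5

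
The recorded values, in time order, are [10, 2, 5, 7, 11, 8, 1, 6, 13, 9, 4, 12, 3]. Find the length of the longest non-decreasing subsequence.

6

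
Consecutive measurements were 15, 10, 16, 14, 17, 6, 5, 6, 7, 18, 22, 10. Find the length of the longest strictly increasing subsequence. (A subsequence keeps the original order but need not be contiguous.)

Track the smallest tail for each achievable length (strict):
15 → extends → [15]
10 → replaces 15 → [10]
16 → extends → [10, 16]
14 → replaces 16 → [10, 14]
17 → extends → [10, 14, 17]
6 → replaces 10 → [6, 14, 17]
5 → replaces 6 → [5, 14, 17]
6 → replaces 14 → [5, 6, 17]
7 → replaces 17 → [5, 6, 7]
18 → extends → [5, 6, 7, 18]
22 → extends → [5, 6, 7, 18, 22]
10 → replaces 18 → [5, 6, 7, 10, 22]
Five tails, so the longest strictly increasing subsequence has length 5 (e.g. 15, 16, 17, 18, 22).

5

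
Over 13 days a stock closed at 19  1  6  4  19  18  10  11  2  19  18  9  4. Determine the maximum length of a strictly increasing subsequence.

5

Track the smallest tail for each achievable length (strict):
19 → extends → [19]
1 → replaces 19 → [1]
6 → extends → [1, 6]
4 → replaces 6 → [1, 4]
19 → extends → [1, 4, 19]
18 → replaces 19 → [1, 4, 18]
10 → replaces 18 → [1, 4, 10]
11 → extends → [1, 4, 10, 11]
2 → replaces 4 → [1, 2, 10, 11]
19 → extends → [1, 2, 10, 11, 19]
18 → replaces 19 → [1, 2, 10, 11, 18]
9 → replaces 10 → [1, 2, 9, 11, 18]
4 → replaces 9 → [1, 2, 4, 11, 18]
Five tails, so the longest strictly increasing subsequence has length 5 (e.g. 1, 6, 10, 11, 19).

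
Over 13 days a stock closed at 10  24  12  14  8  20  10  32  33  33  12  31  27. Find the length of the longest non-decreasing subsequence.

7

Let dp[i] be the length of the longest such subsequence ending at index i:
i:      1  2  3  4  5  6  7  8  9 10 11 12 13
a[i]:  10 24 12 14  8 20 10 32 33 33 12 31 27
dp:     1  2  2  3  1  4  2  5  6  7  3  5  5
Maximum dp value is 7.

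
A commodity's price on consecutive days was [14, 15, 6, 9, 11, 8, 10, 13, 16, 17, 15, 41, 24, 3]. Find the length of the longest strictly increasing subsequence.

7

Let dp[i] be the length of the longest such subsequence ending at index i:
i:      1  2  3  4  5  6  7  8  9 10 11 12 13 14
a[i]:  14 15  6  9 11  8 10 13 16 17 15 41 24  3
dp:     1  2  1  2  3  2  3  4  5  6  5  7  7  1
Maximum dp value is 7.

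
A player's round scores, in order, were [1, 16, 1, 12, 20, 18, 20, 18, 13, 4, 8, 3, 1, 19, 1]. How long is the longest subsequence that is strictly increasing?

Track the smallest tail for each achievable length (strict):
1 → extends → [1]
16 → extends → [1, 16]
1 → already a tail → [1, 16]
12 → replaces 16 → [1, 12]
20 → extends → [1, 12, 20]
18 → replaces 20 → [1, 12, 18]
20 → extends → [1, 12, 18, 20]
18 → already a tail → [1, 12, 18, 20]
13 → replaces 18 → [1, 12, 13, 20]
4 → replaces 12 → [1, 4, 13, 20]
8 → replaces 13 → [1, 4, 8, 20]
3 → replaces 4 → [1, 3, 8, 20]
1 → already a tail → [1, 3, 8, 20]
19 → replaces 20 → [1, 3, 8, 19]
1 → already a tail → [1, 3, 8, 19]
Four tails, so the longest strictly increasing subsequence has length 4 (e.g. 1, 16, 18, 20).

4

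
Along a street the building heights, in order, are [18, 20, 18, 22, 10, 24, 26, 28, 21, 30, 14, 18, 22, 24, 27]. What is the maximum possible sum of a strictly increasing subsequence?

168

Let S[i] be the best sum of a strictly increasing subsequence ending at i:
i:       1   2   3   4   5   6   7   8   9  10  11  12  13  14  15
a[i]:   18  20  18  22  10  24  26  28  21  30  14  18  22  24  27
S:      18  38  18  60  10  84 110 138  59 168  24  42  81 105 137
Maximum is 168 (e.g. 18 + 20 + 22 + 24 + 26 + 28 + 30).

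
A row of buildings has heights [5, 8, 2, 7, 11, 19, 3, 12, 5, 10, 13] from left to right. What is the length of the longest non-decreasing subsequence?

Track the smallest tail for each achievable length (allowing ties):
5 → extends → [5]
8 → extends → [5, 8]
2 → replaces 5 → [2, 8]
7 → replaces 8 → [2, 7]
11 → extends → [2, 7, 11]
19 → extends → [2, 7, 11, 19]
3 → replaces 7 → [2, 3, 11, 19]
12 → replaces 19 → [2, 3, 11, 12]
5 → replaces 11 → [2, 3, 5, 12]
10 → replaces 12 → [2, 3, 5, 10]
13 → extends → [2, 3, 5, 10, 13]
Five tails, so the longest non-decreasing subsequence has length 5 (e.g. 5, 8, 11, 12, 13).

5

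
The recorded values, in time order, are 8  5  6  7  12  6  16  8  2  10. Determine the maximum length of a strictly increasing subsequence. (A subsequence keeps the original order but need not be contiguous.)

5

Let dp[i] be the length of the longest such subsequence ending at index i:
i:      1  2  3  4  5  6  7  8  9 10
a[i]:   8  5  6  7 12  6 16  8  2 10
dp:     1  1  2  3  4  2  5  4  1  5
Maximum dp value is 5.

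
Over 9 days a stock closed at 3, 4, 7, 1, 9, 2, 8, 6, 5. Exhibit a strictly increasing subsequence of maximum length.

3, 4, 7, 9

Patience tails give the LIS length; then backtrack through the dp parents:
3 → extends → [3]
4 → extends → [3, 4]
7 → extends → [3, 4, 7]
1 → replaces 3 → [1, 4, 7]
9 → extends → [1, 4, 7, 9]
2 → replaces 4 → [1, 2, 7, 9]
8 → replaces 9 → [1, 2, 7, 8]
6 → replaces 7 → [1, 2, 6, 8]
5 → replaces 6 → [1, 2, 5, 8]
Length 4; one witness is 3, 4, 7, 9.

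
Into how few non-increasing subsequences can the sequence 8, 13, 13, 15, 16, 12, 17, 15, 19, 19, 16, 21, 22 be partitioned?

Place each on the leftmost legal pile:
8 → new pile 1 (tops now [8])
13 → new pile 2 (tops now [8, 13])
13 → pile 2 (tops now [8, 13])
15 → new pile 3 (tops now [8, 13, 15])
16 → new pile 4 (tops now [8, 13, 15, 16])
12 → pile 2 (tops now [8, 12, 15, 16])
17 → new pile 5 (tops now [8, 12, 15, 16, 17])
15 → pile 3 (tops now [8, 12, 15, 16, 17])
19 → new pile 6 (tops now [8, 12, 15, 16, 17, 19])
19 → pile 6 (tops now [8, 12, 15, 16, 17, 19])
16 → pile 4 (tops now [8, 12, 15, 16, 17, 19])
21 → new pile 7 (tops now [8, 12, 15, 16, 17, 19, 21])
22 → new pile 8 (tops now [8, 12, 15, 16, 17, 19, 21, 22])
Eight piles.

8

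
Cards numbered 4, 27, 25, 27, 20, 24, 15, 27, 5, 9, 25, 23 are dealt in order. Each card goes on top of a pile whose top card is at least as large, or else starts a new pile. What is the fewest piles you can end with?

Place each on the leftmost legal pile:
4 → new pile 1 (tops now [4])
27 → new pile 2 (tops now [4, 27])
25 → pile 2 (tops now [4, 25])
27 → new pile 3 (tops now [4, 25, 27])
20 → pile 2 (tops now [4, 20, 27])
24 → pile 3 (tops now [4, 20, 24])
15 → pile 2 (tops now [4, 15, 24])
27 → new pile 4 (tops now [4, 15, 24, 27])
5 → pile 2 (tops now [4, 5, 24, 27])
9 → pile 3 (tops now [4, 5, 9, 27])
25 → pile 4 (tops now [4, 5, 9, 25])
23 → pile 4 (tops now [4, 5, 9, 23])
Four piles.

4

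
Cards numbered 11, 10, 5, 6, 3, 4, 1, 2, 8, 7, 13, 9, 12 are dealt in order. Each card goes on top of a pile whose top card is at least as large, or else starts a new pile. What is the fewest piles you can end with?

The minimum number of non-increasing subsequences covering a sequence equals the length of its longest strictly increasing subsequence.
LIS length is 5 (e.g. 5, 6, 8, 9, 12), so 5 piles are needed.

5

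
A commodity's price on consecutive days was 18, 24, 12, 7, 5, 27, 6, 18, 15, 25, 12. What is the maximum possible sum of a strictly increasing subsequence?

69

Let S[i] be the best sum of a strictly increasing subsequence ending at i:
i:      1  2  3  4  5  6  7  8  9 10 11
a[i]:  18 24 12  7  5 27  6 18 15 25 12
S:     18 42 12  7  5 69 11 30 27 67 23
Maximum is 69 (e.g. 18 + 24 + 27).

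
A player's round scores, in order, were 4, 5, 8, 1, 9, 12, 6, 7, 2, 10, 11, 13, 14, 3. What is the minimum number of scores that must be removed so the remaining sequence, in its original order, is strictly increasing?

Fewest deletions = n − (longest strictly increasing subsequence).
Patience tails:
4 → extends → [4]
5 → extends → [4, 5]
8 → extends → [4, 5, 8]
1 → replaces 4 → [1, 5, 8]
9 → extends → [1, 5, 8, 9]
12 → extends → [1, 5, 8, 9, 12]
6 → replaces 8 → [1, 5, 6, 9, 12]
7 → replaces 9 → [1, 5, 6, 7, 12]
2 → replaces 5 → [1, 2, 6, 7, 12]
10 → replaces 12 → [1, 2, 6, 7, 10]
11 → extends → [1, 2, 6, 7, 10, 11]
13 → extends → [1, 2, 6, 7, 10, 11, 13]
14 → extends → [1, 2, 6, 7, 10, 11, 13, 14]
3 → replaces 6 → [1, 2, 3, 7, 10, 11, 13, 14]
Longest strictly increasing subsequence has length 8, so deletions = 14 − 8 = 6.

6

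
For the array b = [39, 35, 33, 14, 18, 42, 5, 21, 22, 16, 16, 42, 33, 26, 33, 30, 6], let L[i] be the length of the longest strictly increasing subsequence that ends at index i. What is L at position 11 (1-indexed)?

2

dp[i] = 1 + max{dp[j] : j<i, b[j]<b[i]} (or 1 if no such j):
i:      1  2  3  4  5  6  7  8  9 10 11 12 13 14 15 16 17
b[i]:  39 35 33 14 18 42  5 21 22 16 16 42 33 26 33 30  6
dp:     1  1  1  1  2  3  1  3  4  2  2  5  5  5  6  6  2
At index 11 the value is 2.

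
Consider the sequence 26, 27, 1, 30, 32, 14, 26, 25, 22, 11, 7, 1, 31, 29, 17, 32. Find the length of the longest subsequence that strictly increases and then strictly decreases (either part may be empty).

10

inc[i] = longest strictly increasing subsequence ending at i; dec[i] = longest strictly decreasing subsequence starting at i:
i:      1  2  3  4  5  6  7  8  9 10 11 12 13 14 15 16
a[i]:  26 27  1 30 32 14 26 25 22 11  7  1 31 29 17 32
inc:    1  2  1  3  4  2  3  3  3  2  2  1  4  4  3  5
dec:    6  7  1  7  7  4  6  5  4  3  2  1  3  2  1  1
Best peak at i=5 (value 32): inc=4, dec=7, length 4+7−1 = 10.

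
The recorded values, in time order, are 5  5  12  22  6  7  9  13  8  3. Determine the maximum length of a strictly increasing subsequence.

5

Track the smallest tail for each achievable length (strict):
5 → extends → [5]
5 → already a tail → [5]
12 → extends → [5, 12]
22 → extends → [5, 12, 22]
6 → replaces 12 → [5, 6, 22]
7 → replaces 22 → [5, 6, 7]
9 → extends → [5, 6, 7, 9]
13 → extends → [5, 6, 7, 9, 13]
8 → replaces 9 → [5, 6, 7, 8, 13]
3 → replaces 5 → [3, 6, 7, 8, 13]
Five tails, so the longest strictly increasing subsequence has length 5 (e.g. 5, 6, 7, 9, 13).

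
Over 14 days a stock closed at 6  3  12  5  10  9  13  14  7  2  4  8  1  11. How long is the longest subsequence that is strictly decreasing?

Negate each value so 'decreasing' becomes 'increasing', then run patience tails on the negated sequence:
-6 → extends → [-6]
-3 → extends → [-6, -3]
-12 → replaces -6 → [-12, -3]
-5 → replaces -3 → [-12, -5]
-10 → replaces -5 → [-12, -10]
-9 → extends → [-12, -10, -9]
-13 → replaces -12 → [-13, -10, -9]
-14 → replaces -13 → [-14, -10, -9]
-7 → extends → [-14, -10, -9, -7]
-2 → extends → [-14, -10, -9, -7, -2]
-4 → replaces -2 → [-14, -10, -9, -7, -4]
-8 → replaces -7 → [-14, -10, -9, -8, -4]
-1 → extends → [-14, -10, -9, -8, -4, -1]
-11 → replaces -10 → [-14, -11, -9, -8, -4, -1]
Six tails, so the longest strictly decreasing subsequence of the original has length 6.

6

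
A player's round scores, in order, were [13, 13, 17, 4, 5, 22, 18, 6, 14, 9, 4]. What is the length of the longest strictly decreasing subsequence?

Negate each value so 'decreasing' becomes 'increasing', then run patience tails on the negated sequence:
-13 → extends → [-13]
-13 → already a tail → [-13]
-17 → replaces -13 → [-17]
-4 → extends → [-17, -4]
-5 → replaces -4 → [-17, -5]
-22 → replaces -17 → [-22, -5]
-18 → replaces -5 → [-22, -18]
-6 → extends → [-22, -18, -6]
-14 → replaces -6 → [-22, -18, -14]
-9 → extends → [-22, -18, -14, -9]
-4 → extends → [-22, -18, -14, -9, -4]
Five tails, so the longest strictly decreasing subsequence of the original has length 5.

5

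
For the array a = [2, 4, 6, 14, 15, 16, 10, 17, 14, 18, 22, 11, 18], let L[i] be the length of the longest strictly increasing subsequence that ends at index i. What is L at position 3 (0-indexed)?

dp[i] = 1 + max{dp[j] : j<i, a[j]<a[i]} (or 1 if no such j):
i:      0  1  2  3  4  5  6  7  8  9 10 11 12
a[i]:   2  4  6 14 15 16 10 17 14 18 22 11 18
dp:     1  2  3  4  5  6  4  7  5  8  9  5  8
At index 3 the value is 4.

4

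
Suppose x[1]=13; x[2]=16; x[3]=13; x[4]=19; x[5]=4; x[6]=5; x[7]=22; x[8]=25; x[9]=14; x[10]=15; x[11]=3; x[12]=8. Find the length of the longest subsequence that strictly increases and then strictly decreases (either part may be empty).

7

inc[i] = longest strictly increasing subsequence ending at i; dec[i] = longest strictly decreasing subsequence starting at i:
i:      1  2  3  4  5  6  7  8  9 10 11 12
x[i]:  13 16 13 19  4  5 22 25 14 15  3  8
inc:    1  2  1  3  1  2  4  5  3  4  1  3
dec:    3  4  3  3  2  2  3  3  2  2  1  1
Best peak at i=8 (value 25): inc=5, dec=3, length 5+3−1 = 7.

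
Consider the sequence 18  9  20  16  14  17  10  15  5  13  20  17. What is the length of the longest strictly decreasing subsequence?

5

Negate each value so 'decreasing' becomes 'increasing', then run patience tails on the negated sequence:
-18 → extends → [-18]
-9 → extends → [-18, -9]
-20 → replaces -18 → [-20, -9]
-16 → replaces -9 → [-20, -16]
-14 → extends → [-20, -16, -14]
-17 → replaces -16 → [-20, -17, -14]
-10 → extends → [-20, -17, -14, -10]
-15 → replaces -14 → [-20, -17, -15, -10]
-5 → extends → [-20, -17, -15, -10, -5]
-13 → replaces -10 → [-20, -17, -15, -13, -5]
-20 → already a tail → [-20, -17, -15, -13, -5]
-17 → already a tail → [-20, -17, -15, -13, -5]
Five tails, so the longest strictly decreasing subsequence of the original has length 5.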